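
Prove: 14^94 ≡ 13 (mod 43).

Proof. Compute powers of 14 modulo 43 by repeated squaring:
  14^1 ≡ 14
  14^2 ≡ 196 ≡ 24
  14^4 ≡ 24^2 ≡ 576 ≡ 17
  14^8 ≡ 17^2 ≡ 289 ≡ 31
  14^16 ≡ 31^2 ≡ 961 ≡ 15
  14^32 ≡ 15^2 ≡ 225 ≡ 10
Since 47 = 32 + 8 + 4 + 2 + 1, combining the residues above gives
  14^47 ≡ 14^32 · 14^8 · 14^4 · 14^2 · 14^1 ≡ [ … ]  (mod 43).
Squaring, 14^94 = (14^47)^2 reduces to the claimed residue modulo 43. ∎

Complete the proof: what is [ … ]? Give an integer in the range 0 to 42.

14^32 · 14^8 · 14^4 · 14^2 · 14^1 ≡ 10 · 31 · 17 · 24 · 14 = 1770720.
1770720 mod 43 = 23, so 14^47 ≡ 23 (mod 43).

23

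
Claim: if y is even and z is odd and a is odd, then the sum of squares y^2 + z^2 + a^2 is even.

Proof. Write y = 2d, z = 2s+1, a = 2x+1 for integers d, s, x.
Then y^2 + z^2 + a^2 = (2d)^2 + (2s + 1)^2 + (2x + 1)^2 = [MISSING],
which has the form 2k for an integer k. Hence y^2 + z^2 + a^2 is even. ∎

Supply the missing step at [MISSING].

2(2d^2 + 2s^2 + 2s + 2x^2 + 2x + 1)

(2d)^2 + (2s + 1)^2 + (2x + 1)^2 = 4d^2 + 4s^2 + 4s + 4x^2 + 4x + 2
= 2(2d^2 + 2s^2 + 2s + 2x^2 + 2x + 1).
Since 2d^2 + 2s^2 + 2s + 2x^2 + 2x + 1 is an integer, the sum of squares is of the form 2k for an integer k.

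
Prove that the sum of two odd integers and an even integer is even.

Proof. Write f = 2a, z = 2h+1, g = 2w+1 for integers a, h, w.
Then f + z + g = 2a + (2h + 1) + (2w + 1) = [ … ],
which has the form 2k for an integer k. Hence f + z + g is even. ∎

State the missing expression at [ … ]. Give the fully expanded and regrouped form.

Expanding: 2a + (2h + 1) + (2w + 1) = 2a + 2h + 2w + 2.
Every term is even; pulling out the factor of 2 gives 2(a + h + w + 1).

2(a + h + w + 1)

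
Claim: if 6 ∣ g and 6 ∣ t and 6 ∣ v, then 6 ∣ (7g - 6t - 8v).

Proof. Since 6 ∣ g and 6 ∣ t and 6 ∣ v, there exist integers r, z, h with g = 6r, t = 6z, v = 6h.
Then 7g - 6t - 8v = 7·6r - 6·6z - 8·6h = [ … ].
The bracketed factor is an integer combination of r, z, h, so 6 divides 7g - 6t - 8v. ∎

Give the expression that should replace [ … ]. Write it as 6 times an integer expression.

6(-8h + 7r - 6z)

Pull the common 6 out of every term: 7·6r - 6·6z - 8·6h = 6(-8h + 7r - 6z).
-8h + 7r - 6z is an integer, which exhibits the divisibility.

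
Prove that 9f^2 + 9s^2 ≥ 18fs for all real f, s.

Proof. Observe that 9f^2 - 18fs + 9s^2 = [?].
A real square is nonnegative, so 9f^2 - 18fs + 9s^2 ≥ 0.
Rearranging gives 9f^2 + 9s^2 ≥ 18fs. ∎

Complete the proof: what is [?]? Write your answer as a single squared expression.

The leading and trailing coefficients are 3^2 and 3^2, and 18 = 2·3·3, so the trinomial is (3f - 3s)^2.
Hence 9f^2 - 18fs + 9s^2 ≥ 0.

(3f - 3s)^2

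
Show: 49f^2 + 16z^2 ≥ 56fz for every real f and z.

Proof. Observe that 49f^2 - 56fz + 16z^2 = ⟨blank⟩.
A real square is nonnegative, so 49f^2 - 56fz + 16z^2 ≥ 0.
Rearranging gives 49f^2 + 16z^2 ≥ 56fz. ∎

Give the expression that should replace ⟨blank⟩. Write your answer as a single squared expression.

(7f - 4z)^2

49f^2 - 56fz + 16z^2 is a perfect-square trinomial: the outer terms are (7f)^2 and (4z)^2, and the cross term is -2·7f·4z.
So 49f^2 - 56fz + 16z^2 = (7f - 4z)^2 ≥ 0.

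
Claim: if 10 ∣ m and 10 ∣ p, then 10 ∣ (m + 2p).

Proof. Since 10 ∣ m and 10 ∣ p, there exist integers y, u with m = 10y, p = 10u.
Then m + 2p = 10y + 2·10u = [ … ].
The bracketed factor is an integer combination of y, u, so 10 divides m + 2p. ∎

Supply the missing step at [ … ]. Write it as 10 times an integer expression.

Pull the common 10 out of every term: 10y + 2·10u = 10(2u + y).
2u + y is an integer, which exhibits the divisibility.

10(2u + y)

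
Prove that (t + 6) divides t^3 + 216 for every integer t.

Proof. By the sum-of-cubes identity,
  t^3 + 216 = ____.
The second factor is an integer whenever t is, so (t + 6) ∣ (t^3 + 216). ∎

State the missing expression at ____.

a^3 + b^3 = (a + b)(a^2 - ab + b^2). With a = t, b = 6:
t^3 + 216 = (t + 6)(t^2 - 6t + 36).

(t + 6)(t^2 - 6t + 36)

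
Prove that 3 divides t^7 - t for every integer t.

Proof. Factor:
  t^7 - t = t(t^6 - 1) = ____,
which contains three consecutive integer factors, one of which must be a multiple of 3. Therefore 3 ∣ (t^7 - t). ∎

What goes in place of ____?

(t - 1)t(t + 1)(t^4 + t^2 + 1)

t^6 - 1 = (t^2 - 1)(t^4 + t^2 + 1), and t^2 - 1 = (t-1)(t+1).
So t(t^6 - 1) = (t - 1)t(t + 1)(t^4 + t^2 + 1).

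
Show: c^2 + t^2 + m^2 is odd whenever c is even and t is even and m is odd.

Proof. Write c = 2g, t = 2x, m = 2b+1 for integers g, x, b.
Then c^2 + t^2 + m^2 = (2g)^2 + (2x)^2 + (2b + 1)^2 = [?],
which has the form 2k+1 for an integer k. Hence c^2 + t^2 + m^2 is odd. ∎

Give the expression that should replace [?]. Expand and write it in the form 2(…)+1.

Expanding: (2g)^2 + (2x)^2 + (2b + 1)^2 = 4b^2 + 4b + 4g^2 + 4x^2 + 1.
Every term except the constant is even, so this is 2(2b^2 + 2b + 2g^2 + 2x^2) + 1,
and 2b^2 + 2b + 2g^2 + 2x^2 ∈ ℤ gives the required form.

2(2b^2 + 2b + 2g^2 + 2x^2) + 1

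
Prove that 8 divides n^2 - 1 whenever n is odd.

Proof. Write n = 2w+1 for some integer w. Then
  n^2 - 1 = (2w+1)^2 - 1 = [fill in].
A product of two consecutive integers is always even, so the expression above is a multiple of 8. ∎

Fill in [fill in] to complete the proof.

(2w+1)^2 - 1 = 4w^2 + 4w + 1 - 1 = 4w^2 + 4w = 4w(w+1).
Since w and w+1 are consecutive, w(w+1) is even, and 4·(even) is a multiple of 8.

4w(w + 1)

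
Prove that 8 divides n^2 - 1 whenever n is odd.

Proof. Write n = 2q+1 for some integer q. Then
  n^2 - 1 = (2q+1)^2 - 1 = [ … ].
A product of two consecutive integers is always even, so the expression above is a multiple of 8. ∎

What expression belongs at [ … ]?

4q(q + 1)

(2q+1)^2 - 1 = 4q^2 + 4q + 1 - 1 = 4q^2 + 4q = 4q(q+1).
Since q and q+1 are consecutive, q(q+1) is even, and 4·(even) is a multiple of 8.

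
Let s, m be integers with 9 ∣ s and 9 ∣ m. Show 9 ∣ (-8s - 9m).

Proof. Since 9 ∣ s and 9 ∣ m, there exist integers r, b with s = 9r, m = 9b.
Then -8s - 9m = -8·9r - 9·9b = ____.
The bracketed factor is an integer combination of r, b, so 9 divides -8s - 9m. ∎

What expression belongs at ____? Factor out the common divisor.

9(-9b - 8r)

Each term has a factor of 9: -8·9r - 9·9b = 9·(-9b - 8r).
Since -9b - 8r is an integer, 9 ∣ (-8s - 9m).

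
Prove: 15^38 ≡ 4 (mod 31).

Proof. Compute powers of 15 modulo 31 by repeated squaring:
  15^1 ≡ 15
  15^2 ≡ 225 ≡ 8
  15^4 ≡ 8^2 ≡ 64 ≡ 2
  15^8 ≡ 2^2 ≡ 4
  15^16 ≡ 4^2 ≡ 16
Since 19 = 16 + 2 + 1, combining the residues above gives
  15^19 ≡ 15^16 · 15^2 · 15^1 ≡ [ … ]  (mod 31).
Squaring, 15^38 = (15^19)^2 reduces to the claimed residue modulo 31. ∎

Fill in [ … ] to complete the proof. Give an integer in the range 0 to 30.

29

Multiply the listed residues: 16 · 8 · 15 = 128 → 1920.
Reducing modulo 31: 1920 = 61·31 + 29, so 15^19 ≡ 29.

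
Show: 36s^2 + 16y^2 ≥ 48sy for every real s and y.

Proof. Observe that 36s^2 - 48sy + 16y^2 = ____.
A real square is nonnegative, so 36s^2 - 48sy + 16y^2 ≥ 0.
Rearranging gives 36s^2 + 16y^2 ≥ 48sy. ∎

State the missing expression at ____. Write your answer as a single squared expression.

(6s - 4y)^2

36s^2 - 48sy + 16y^2 is a perfect-square trinomial: the outer terms are (6s)^2 and (4y)^2, and the cross term is -2·6s·4y.
So 36s^2 - 48sy + 16y^2 = (6s - 4y)^2 ≥ 0.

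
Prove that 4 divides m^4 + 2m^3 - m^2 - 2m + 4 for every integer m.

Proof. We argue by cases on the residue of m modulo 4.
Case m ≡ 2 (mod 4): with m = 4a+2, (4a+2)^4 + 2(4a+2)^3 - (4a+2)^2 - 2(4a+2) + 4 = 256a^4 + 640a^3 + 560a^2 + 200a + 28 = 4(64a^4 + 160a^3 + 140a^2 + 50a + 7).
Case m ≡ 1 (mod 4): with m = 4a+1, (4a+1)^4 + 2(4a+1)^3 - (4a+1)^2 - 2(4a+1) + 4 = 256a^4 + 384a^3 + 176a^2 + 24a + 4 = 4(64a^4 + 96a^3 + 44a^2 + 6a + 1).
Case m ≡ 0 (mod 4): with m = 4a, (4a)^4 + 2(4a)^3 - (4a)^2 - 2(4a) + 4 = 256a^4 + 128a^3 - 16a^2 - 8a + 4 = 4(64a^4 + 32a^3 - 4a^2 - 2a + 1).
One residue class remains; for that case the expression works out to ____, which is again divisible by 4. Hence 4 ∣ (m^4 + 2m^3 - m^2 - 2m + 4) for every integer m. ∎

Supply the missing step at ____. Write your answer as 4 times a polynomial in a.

4(64a^4 + 224a^3 + 284a^2 + 154a + 31)

Only m ≡ 3 (mod 4) is unaccounted for. Put m = 4a+3:
(4a+3)^4 + 2(4a+3)^3 - (4a+3)^2 - 2(4a+3) + 4 expands to 256a^4 + 896a^3 + 1136a^2 + 616a + 124,
and factoring out 4 leaves 4(64a^4 + 224a^3 + 284a^2 + 154a + 31).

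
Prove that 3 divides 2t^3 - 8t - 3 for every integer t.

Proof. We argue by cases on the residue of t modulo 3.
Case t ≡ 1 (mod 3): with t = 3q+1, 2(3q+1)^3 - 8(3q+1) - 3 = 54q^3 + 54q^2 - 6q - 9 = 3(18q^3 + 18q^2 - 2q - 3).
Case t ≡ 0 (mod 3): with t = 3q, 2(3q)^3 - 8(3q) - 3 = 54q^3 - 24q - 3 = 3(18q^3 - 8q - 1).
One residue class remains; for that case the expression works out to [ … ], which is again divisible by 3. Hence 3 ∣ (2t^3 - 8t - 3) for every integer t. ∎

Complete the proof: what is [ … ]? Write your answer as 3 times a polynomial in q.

Only t ≡ 2 (mod 3) is unaccounted for. Put t = 3q+2:
2(3q+2)^3 - 8(3q+2) - 3 expands to 54q^3 + 108q^2 + 48q - 3,
and factoring out 3 leaves 3(18q^3 + 36q^2 + 16q - 1).

3(18q^3 + 36q^2 + 16q - 1)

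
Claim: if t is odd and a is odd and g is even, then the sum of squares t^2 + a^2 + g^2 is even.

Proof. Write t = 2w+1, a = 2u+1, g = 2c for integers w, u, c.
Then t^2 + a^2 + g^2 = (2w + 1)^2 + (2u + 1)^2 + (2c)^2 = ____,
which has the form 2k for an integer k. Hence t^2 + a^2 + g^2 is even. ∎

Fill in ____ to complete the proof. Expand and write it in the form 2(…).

(2w + 1)^2 + (2u + 1)^2 + (2c)^2 = 4c^2 + 4u^2 + 4u + 4w^2 + 4w + 2
= 2(2c^2 + 2u^2 + 2u + 2w^2 + 2w + 1).
Since 2c^2 + 2u^2 + 2u + 2w^2 + 2w + 1 is an integer, the sum of squares is of the form 2k for an integer k.

2(2c^2 + 2u^2 + 2u + 2w^2 + 2w + 1)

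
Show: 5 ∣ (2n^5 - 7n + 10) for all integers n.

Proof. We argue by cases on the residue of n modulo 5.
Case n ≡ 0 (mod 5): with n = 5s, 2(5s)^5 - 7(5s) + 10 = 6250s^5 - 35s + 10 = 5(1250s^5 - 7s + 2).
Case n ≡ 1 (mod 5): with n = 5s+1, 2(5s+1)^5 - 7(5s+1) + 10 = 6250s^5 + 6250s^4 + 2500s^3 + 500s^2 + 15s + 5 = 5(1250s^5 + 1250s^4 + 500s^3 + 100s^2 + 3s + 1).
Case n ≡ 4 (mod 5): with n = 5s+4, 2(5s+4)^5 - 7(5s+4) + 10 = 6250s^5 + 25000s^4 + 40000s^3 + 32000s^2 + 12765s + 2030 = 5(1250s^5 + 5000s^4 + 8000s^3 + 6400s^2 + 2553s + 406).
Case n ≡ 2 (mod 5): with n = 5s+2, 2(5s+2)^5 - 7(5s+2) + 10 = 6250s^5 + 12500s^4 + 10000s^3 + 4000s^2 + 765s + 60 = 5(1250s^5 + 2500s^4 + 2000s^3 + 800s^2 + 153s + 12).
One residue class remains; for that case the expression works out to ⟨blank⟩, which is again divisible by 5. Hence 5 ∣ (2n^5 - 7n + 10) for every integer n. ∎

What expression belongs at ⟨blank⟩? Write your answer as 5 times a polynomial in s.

The residues treated are {0, 1, 4, 2}, so the missing case is n ≡ 3 (mod 5); write n = 5s+3.
Then 2(5s+3)^5 - 7(5s+3) + 10 = 6250s^5 + 18750s^4 + 22500s^3 + 13500s^2 + 4015s + 475 = 5(1250s^5 + 3750s^4 + 4500s^3 + 2700s^2 + 803s + 95).

5(1250s^5 + 3750s^4 + 4500s^3 + 2700s^2 + 803s + 95)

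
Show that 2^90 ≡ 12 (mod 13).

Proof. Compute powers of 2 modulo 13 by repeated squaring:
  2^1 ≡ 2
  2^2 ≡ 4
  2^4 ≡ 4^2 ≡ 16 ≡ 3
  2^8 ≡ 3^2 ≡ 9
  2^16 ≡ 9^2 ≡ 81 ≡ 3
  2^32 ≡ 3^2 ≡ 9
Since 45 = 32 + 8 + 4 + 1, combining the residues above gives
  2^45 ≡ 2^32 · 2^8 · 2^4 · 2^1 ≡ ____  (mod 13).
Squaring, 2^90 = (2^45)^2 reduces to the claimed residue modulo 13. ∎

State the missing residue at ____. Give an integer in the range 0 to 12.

5

2^32 · 2^8 · 2^4 · 2^1 ≡ 9 · 9 · 3 · 2 = 486.
486 mod 13 = 5, so 2^45 ≡ 5 (mod 13).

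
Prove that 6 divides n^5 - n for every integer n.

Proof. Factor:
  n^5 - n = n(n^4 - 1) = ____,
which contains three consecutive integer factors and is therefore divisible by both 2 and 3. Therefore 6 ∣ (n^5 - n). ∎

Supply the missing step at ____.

(n - 1)n(n + 1)(n^2 + 1)

n^4 - 1 = (n^2 - 1)(n^2 + 1), and n^2 - 1 = (n-1)(n+1).
So n(n^4 - 1) = (n - 1)n(n + 1)(n^2 + 1).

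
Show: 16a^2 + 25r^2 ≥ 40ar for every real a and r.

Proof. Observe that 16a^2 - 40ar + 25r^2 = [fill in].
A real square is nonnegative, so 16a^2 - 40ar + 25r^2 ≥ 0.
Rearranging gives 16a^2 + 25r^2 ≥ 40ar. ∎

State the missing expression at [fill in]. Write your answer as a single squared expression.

The leading and trailing coefficients are 4^2 and 5^2, and 40 = 2·4·5, so the trinomial is (4a - 5r)^2.
Hence 16a^2 - 40ar + 25r^2 ≥ 0.

(4a - 5r)^2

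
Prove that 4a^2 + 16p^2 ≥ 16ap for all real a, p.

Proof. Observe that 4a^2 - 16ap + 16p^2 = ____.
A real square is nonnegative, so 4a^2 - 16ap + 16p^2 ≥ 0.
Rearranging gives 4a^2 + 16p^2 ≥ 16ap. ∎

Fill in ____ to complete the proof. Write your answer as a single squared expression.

(2a - 4p)^2

The leading and trailing coefficients are 2^2 and 4^2, and 16 = 2·2·4, so the trinomial is (2a - 4p)^2.
Hence 4a^2 - 16ap + 16p^2 ≥ 0.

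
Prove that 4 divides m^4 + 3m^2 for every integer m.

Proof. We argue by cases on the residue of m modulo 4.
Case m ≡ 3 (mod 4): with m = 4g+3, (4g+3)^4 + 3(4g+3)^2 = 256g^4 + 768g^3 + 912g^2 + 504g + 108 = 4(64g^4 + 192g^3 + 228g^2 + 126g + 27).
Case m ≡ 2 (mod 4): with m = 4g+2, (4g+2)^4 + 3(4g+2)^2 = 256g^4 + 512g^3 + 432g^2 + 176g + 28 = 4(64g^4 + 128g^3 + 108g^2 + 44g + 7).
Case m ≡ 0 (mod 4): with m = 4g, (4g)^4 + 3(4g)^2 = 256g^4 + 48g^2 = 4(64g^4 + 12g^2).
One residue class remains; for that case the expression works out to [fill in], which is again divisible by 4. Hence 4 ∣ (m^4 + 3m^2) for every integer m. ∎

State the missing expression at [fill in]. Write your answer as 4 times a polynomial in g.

4(64g^4 + 64g^3 + 36g^2 + 10g + 1)

Only m ≡ 1 (mod 4) is unaccounted for. Put m = 4g+1:
(4g+1)^4 + 3(4g+1)^2 expands to 256g^4 + 256g^3 + 144g^2 + 40g + 4,
and factoring out 4 leaves 4(64g^4 + 64g^3 + 36g^2 + 10g + 1).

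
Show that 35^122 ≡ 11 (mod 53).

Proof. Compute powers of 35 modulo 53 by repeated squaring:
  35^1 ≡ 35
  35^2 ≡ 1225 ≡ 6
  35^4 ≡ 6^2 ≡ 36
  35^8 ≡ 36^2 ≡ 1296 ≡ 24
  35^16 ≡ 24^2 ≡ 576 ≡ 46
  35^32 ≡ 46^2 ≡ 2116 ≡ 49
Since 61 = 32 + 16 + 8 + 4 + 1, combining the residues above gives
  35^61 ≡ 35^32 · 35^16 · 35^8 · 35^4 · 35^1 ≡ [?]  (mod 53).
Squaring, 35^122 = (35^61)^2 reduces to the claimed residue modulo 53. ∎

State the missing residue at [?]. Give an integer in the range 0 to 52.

45

35^32 · 35^16 · 35^8 · 35^4 · 35^1 ≡ 49 · 46 · 24 · 36 · 35 = 68160960.
68160960 mod 53 = 45, so 35^61 ≡ 45 (mod 53).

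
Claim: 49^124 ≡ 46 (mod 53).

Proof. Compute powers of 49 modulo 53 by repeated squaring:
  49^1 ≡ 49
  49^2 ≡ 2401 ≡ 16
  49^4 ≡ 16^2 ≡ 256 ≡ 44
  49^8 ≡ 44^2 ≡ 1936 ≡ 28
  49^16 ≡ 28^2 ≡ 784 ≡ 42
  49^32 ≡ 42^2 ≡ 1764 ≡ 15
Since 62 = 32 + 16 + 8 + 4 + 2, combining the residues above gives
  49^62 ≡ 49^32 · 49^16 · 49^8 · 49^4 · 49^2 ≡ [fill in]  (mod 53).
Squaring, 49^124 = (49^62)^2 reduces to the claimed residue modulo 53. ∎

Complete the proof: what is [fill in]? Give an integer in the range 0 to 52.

24

49^32 · 49^16 · 49^8 · 49^4 · 49^2 ≡ 15 · 42 · 28 · 44 · 16 = 12418560.
12418560 mod 53 = 24, so 49^62 ≡ 24 (mod 53).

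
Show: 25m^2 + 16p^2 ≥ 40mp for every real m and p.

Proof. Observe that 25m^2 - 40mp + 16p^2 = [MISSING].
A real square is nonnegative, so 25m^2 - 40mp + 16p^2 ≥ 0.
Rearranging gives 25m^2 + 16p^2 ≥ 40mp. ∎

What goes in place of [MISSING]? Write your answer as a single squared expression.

25m^2 - 40mp + 16p^2 is a perfect-square trinomial: the outer terms are (5m)^2 and (4p)^2, and the cross term is -2·5m·4p.
So 25m^2 - 40mp + 16p^2 = (5m - 4p)^2 ≥ 0.

(5m - 4p)^2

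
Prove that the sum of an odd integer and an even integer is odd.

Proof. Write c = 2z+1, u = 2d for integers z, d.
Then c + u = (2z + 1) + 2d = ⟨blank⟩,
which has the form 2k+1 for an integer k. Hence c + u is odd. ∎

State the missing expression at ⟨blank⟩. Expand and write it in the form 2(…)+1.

Expanding: (2z + 1) + 2d = 2d + 2z + 1.
Every term except the constant is even, so this is 2(d + z) + 1,
and d + z ∈ ℤ gives the required form.

2(d + z) + 1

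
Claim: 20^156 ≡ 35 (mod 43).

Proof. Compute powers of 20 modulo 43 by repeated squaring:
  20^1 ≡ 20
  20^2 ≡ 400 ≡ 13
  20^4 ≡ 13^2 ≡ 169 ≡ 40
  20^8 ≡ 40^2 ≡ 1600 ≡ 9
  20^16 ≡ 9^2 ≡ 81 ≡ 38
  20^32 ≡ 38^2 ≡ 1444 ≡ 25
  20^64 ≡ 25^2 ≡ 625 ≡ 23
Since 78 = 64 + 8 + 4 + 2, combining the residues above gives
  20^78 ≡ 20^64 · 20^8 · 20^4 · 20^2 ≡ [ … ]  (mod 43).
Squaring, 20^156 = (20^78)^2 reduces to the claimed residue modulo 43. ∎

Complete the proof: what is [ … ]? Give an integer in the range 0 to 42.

11

Multiply the listed residues: 23 · 9 · 40 · 13 = 207 → 8280 → 107640.
Reducing modulo 43: 107640 = 2503·43 + 11, so 20^78 ≡ 11.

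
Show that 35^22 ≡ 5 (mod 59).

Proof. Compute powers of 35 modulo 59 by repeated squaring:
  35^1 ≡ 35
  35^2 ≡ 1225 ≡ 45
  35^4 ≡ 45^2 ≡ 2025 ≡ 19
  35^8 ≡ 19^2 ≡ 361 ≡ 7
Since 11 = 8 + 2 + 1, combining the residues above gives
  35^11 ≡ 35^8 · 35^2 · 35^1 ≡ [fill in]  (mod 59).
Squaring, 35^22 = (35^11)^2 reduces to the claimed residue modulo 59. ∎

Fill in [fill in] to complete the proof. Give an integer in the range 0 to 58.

51

Multiply the listed residues: 7 · 45 · 35 = 315 → 11025.
Reducing modulo 59: 11025 = 186·59 + 51, so 35^11 ≡ 51.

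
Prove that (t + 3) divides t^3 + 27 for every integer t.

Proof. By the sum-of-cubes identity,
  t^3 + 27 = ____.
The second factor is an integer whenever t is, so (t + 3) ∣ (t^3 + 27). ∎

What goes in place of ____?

a^3 + b^3 = (a + b)(a^2 - ab + b^2). With a = t, b = 3:
t^3 + 27 = (t + 3)(t^2 - 3t + 9).

(t + 3)(t^2 - 3t + 9)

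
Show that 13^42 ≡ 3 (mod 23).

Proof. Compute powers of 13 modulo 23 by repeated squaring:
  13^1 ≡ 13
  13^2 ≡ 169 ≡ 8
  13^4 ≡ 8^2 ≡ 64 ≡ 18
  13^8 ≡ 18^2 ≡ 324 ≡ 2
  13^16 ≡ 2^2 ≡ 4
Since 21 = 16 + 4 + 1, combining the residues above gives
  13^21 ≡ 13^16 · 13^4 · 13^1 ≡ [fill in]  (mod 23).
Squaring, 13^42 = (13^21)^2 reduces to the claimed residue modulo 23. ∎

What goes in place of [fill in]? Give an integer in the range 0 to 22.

16

13^16 · 13^4 · 13^1 ≡ 4 · 18 · 13 = 936.
936 mod 23 = 16, so 13^21 ≡ 16 (mod 23).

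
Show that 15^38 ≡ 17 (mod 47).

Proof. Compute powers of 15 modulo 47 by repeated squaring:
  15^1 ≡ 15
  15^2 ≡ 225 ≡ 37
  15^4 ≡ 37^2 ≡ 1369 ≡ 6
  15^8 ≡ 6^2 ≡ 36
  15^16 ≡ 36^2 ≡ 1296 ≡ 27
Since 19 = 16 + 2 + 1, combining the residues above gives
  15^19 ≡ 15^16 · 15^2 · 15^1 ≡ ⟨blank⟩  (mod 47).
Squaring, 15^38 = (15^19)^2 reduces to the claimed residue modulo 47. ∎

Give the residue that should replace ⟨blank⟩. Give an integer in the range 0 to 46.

39

15^16 · 15^2 · 15^1 ≡ 27 · 37 · 15 = 14985.
14985 mod 47 = 39, so 15^19 ≡ 39 (mod 47).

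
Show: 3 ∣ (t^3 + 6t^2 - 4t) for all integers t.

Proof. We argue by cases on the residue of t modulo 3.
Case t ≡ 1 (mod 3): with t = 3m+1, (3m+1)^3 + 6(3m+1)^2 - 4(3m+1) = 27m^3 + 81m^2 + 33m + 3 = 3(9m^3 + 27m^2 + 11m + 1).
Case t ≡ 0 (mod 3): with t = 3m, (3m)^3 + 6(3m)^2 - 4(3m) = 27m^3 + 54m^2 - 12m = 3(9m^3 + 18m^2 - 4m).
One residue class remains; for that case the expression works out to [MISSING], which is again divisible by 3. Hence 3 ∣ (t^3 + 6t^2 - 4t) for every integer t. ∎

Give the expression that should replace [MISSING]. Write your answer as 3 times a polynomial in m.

3(9m^3 + 36m^2 + 32m + 8)

The residues treated are {1, 0}, so the missing case is t ≡ 2 (mod 3); write t = 3m+2.
Then (3m+2)^3 + 6(3m+2)^2 - 4(3m+2) = 27m^3 + 108m^2 + 96m + 24 = 3(9m^3 + 36m^2 + 32m + 8).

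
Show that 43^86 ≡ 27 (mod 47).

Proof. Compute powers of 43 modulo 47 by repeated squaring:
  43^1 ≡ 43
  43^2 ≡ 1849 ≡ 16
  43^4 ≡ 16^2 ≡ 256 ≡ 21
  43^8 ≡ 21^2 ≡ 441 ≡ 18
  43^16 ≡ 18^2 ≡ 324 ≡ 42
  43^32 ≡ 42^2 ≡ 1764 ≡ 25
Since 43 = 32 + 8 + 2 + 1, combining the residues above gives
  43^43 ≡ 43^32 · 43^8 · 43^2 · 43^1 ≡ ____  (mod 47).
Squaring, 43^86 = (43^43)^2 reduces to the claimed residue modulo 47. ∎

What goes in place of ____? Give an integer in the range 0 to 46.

11

43^32 · 43^8 · 43^2 · 43^1 ≡ 25 · 18 · 16 · 43 = 309600.
309600 mod 47 = 11, so 43^43 ≡ 11 (mod 47).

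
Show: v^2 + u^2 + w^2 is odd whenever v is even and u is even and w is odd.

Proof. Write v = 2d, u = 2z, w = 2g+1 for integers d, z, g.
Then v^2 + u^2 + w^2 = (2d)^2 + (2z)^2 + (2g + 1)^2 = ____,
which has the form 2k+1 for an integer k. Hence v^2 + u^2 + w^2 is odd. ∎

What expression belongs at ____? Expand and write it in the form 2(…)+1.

Expanding: (2d)^2 + (2z)^2 + (2g + 1)^2 = 4d^2 + 4g^2 + 4g + 4z^2 + 1.
Every term except the constant is even, so this is 2(2d^2 + 2g^2 + 2g + 2z^2) + 1,
and 2d^2 + 2g^2 + 2g + 2z^2 ∈ ℤ gives the required form.

2(2d^2 + 2g^2 + 2g + 2z^2) + 1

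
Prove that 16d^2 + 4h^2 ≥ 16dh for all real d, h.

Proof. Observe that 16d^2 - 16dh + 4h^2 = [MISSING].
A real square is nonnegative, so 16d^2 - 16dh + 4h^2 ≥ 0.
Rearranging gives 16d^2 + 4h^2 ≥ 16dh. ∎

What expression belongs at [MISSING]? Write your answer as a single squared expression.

16d^2 - 16dh + 4h^2 is a perfect-square trinomial: the outer terms are (4d)^2 and (2h)^2, and the cross term is -2·4d·2h.
So 16d^2 - 16dh + 4h^2 = (4d - 2h)^2 ≥ 0.

(4d - 2h)^2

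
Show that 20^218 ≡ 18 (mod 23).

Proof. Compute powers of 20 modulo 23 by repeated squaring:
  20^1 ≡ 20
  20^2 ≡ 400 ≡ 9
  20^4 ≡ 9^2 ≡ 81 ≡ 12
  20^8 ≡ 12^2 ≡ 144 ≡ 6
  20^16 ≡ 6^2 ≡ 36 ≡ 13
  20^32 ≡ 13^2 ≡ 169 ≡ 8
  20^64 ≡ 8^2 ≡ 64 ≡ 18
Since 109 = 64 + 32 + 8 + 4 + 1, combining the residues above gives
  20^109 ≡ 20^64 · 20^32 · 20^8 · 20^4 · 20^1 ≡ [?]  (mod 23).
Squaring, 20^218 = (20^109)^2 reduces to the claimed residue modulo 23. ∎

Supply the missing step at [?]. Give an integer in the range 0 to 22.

15

20^64 · 20^32 · 20^8 · 20^4 · 20^1 ≡ 18 · 8 · 6 · 12 · 20 = 207360.
207360 mod 23 = 15, so 20^109 ≡ 15 (mod 23).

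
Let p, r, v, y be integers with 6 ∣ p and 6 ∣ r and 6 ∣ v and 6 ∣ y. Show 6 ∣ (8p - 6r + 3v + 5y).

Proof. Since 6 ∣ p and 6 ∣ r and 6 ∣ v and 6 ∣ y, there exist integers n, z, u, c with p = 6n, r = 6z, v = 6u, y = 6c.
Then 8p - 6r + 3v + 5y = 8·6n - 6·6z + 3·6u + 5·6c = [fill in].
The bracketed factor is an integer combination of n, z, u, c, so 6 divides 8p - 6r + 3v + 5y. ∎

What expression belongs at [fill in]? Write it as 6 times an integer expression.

Pull the common 6 out of every term: 8·6n - 6·6z + 3·6u + 5·6c = 6(5c + 8n + 3u - 6z).
5c + 8n + 3u - 6z is an integer, which exhibits the divisibility.

6(5c + 8n + 3u - 6z)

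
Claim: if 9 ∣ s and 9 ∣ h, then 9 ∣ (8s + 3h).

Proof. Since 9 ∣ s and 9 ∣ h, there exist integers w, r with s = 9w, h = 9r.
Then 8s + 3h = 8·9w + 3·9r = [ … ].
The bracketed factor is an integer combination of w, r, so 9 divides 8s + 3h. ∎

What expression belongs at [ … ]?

Pull the common 9 out of every term: 8·9w + 3·9r = 9(3r + 8w).
3r + 8w is an integer, which exhibits the divisibility.

9(3r + 8w)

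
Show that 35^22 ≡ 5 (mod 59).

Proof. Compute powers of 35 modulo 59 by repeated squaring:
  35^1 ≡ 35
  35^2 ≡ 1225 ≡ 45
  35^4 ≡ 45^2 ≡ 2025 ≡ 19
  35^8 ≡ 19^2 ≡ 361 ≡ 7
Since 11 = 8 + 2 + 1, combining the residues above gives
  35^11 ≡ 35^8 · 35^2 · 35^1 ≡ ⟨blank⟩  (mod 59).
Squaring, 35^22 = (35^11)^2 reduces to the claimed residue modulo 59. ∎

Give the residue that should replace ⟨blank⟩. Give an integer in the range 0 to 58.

51

35^8 · 35^2 · 35^1 ≡ 7 · 45 · 35 = 11025.
11025 mod 59 = 51, so 35^11 ≡ 51 (mod 59).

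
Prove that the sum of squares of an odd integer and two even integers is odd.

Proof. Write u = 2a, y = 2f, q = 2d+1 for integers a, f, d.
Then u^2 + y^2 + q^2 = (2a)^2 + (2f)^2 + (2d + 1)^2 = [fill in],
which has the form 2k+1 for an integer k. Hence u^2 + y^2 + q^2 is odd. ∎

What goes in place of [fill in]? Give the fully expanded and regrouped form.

2(2a^2 + 2d^2 + 2d + 2f^2) + 1

(2a)^2 + (2f)^2 + (2d + 1)^2 = 4a^2 + 4d^2 + 4d + 4f^2 + 1
= 2(2a^2 + 2d^2 + 2d + 2f^2) + 1.
Since 2a^2 + 2d^2 + 2d + 2f^2 is an integer, the sum of squares is of the form 2k+1 for an integer k.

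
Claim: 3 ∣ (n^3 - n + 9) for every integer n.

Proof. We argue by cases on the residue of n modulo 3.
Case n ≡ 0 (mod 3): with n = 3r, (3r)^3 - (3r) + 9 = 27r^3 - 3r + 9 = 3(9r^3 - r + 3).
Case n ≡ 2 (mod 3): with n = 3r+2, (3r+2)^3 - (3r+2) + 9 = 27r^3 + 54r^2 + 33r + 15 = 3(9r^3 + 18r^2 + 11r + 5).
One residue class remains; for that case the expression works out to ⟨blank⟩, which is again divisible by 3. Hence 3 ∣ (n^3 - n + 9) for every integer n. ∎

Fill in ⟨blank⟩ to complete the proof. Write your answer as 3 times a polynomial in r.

The residues treated are {0, 2}, so the missing case is n ≡ 1 (mod 3); write n = 3r+1.
Then (3r+1)^3 - (3r+1) + 9 = 27r^3 + 27r^2 + 6r + 9 = 3(9r^3 + 9r^2 + 2r + 3).

3(9r^3 + 9r^2 + 2r + 3)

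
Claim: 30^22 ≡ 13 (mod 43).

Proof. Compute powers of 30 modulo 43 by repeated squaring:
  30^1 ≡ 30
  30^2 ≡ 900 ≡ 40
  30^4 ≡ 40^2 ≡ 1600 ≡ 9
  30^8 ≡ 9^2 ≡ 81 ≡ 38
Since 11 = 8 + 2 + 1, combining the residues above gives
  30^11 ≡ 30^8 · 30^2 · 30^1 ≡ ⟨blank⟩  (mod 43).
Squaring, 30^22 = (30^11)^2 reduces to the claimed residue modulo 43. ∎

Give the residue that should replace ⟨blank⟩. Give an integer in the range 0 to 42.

Multiply the listed residues: 38 · 40 · 30 = 1520 → 45600.
Reducing modulo 43: 45600 = 1060·43 + 20, so 30^11 ≡ 20.

20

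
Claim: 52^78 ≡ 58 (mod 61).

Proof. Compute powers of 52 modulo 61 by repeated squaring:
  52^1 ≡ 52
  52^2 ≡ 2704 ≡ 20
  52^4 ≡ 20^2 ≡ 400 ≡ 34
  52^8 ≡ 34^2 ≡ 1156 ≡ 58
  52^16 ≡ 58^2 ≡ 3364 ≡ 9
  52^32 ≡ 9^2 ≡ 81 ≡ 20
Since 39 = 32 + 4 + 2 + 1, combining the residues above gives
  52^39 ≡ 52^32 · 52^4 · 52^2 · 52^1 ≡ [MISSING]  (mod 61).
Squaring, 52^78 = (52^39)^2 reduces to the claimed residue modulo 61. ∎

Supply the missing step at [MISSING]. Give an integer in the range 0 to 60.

Multiply the listed residues: 20 · 34 · 20 · 52 = 680 → 13600 → 707200.
Reducing modulo 61: 707200 = 11593·61 + 27, so 52^39 ≡ 27.

27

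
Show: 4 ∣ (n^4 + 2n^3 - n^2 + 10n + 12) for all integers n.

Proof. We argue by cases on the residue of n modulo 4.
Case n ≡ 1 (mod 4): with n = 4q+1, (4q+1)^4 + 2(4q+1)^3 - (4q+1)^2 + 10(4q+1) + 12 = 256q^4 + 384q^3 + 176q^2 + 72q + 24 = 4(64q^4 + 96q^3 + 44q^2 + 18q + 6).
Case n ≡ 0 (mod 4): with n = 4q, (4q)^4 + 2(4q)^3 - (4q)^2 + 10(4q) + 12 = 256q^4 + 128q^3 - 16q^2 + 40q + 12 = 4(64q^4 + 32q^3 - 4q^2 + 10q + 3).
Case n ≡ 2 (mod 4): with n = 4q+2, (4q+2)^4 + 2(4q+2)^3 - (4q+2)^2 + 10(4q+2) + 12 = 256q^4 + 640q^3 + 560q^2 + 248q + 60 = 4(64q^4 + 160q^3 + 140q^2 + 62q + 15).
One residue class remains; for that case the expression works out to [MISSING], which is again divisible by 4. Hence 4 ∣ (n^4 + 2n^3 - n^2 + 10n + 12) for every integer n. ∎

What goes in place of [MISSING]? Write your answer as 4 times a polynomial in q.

Only n ≡ 3 (mod 4) is unaccounted for. Put n = 4q+3:
(4q+3)^4 + 2(4q+3)^3 - (4q+3)^2 + 10(4q+3) + 12 expands to 256q^4 + 896q^3 + 1136q^2 + 664q + 168,
and factoring out 4 leaves 4(64q^4 + 224q^3 + 284q^2 + 166q + 42).

4(64q^4 + 224q^3 + 284q^2 + 166q + 42)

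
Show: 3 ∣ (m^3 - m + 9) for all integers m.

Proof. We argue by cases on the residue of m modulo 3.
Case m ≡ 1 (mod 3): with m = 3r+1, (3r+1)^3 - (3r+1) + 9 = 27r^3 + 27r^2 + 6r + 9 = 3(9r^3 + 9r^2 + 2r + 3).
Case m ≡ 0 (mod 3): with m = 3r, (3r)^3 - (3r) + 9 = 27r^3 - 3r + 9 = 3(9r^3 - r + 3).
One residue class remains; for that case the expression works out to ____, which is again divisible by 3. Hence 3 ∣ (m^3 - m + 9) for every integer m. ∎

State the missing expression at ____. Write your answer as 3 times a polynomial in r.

Only m ≡ 2 (mod 3) is unaccounted for. Put m = 3r+2:
(3r+2)^3 - (3r+2) + 9 expands to 27r^3 + 54r^2 + 33r + 15,
and factoring out 3 leaves 3(9r^3 + 18r^2 + 11r + 5).

3(9r^3 + 18r^2 + 11r + 5)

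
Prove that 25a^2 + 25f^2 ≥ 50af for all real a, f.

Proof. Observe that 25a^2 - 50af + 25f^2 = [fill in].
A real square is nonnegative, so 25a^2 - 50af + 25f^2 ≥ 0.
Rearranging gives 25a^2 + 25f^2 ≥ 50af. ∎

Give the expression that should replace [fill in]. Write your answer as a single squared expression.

25a^2 - 50af + 25f^2 is a perfect-square trinomial: the outer terms are (5a)^2 and (5f)^2, and the cross term is -2·5a·5f.
So 25a^2 - 50af + 25f^2 = (5a - 5f)^2 ≥ 0.

(5a - 5f)^2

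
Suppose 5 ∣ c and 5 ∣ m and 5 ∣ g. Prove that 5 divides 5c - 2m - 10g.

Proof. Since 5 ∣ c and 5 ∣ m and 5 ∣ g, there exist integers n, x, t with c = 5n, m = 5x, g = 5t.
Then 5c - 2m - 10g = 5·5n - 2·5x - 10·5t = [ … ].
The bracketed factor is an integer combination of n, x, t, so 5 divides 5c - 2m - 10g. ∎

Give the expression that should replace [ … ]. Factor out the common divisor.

Each term has a factor of 5: 5·5n - 2·5x - 10·5t = 5·(5n - 10t - 2x).
Since 5n - 10t - 2x is an integer, 5 ∣ (5c - 2m - 10g).

5(5n - 10t - 2x)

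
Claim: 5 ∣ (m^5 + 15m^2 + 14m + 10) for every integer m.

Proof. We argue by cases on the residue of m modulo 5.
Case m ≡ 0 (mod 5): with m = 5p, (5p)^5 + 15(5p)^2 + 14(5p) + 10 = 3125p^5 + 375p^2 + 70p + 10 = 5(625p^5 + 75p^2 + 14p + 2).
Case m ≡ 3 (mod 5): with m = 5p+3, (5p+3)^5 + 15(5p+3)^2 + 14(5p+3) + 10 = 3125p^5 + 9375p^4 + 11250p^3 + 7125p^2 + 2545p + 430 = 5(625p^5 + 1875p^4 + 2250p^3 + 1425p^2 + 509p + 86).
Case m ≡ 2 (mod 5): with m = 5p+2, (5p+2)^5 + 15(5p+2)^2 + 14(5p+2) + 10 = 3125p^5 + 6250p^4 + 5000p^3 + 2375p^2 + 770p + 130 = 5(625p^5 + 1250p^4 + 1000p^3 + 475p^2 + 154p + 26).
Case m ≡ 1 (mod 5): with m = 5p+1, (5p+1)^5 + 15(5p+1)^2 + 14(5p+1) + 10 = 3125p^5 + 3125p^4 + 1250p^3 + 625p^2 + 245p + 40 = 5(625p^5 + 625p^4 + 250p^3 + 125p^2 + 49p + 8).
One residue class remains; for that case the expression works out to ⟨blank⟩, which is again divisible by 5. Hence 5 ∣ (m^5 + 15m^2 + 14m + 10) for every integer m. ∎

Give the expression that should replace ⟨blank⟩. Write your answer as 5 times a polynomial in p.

5(625p^5 + 2500p^4 + 4000p^3 + 3275p^2 + 1414p + 266)

Only m ≡ 4 (mod 5) is unaccounted for. Put m = 5p+4:
(5p+4)^5 + 15(5p+4)^2 + 14(5p+4) + 10 expands to 3125p^5 + 12500p^4 + 20000p^3 + 16375p^2 + 7070p + 1330,
and factoring out 5 leaves 5(625p^5 + 2500p^4 + 4000p^3 + 3275p^2 + 1414p + 266).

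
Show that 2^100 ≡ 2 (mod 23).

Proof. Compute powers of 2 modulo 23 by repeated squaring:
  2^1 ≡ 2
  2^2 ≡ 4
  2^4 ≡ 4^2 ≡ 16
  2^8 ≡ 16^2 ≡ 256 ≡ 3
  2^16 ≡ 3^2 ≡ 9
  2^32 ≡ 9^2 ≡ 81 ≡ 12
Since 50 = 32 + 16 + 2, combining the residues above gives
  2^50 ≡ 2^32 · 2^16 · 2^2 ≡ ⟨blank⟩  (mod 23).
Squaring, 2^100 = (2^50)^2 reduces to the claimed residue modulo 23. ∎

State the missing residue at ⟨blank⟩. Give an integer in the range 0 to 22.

2^32 · 2^16 · 2^2 ≡ 12 · 9 · 4 = 432.
432 mod 23 = 18, so 2^50 ≡ 18 (mod 23).

18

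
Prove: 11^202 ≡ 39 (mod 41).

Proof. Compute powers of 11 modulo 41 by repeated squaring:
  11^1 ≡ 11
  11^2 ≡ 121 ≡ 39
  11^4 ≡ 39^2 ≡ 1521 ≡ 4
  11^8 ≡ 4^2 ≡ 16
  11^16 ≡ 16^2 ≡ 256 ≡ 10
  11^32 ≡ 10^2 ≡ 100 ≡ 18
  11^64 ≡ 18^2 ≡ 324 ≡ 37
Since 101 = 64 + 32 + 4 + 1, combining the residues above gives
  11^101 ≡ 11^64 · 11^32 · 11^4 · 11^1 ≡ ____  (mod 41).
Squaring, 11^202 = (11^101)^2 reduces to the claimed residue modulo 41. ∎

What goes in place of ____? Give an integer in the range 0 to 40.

30

11^64 · 11^32 · 11^4 · 11^1 ≡ 37 · 18 · 4 · 11 = 29304.
29304 mod 41 = 30, so 11^101 ≡ 30 (mod 41).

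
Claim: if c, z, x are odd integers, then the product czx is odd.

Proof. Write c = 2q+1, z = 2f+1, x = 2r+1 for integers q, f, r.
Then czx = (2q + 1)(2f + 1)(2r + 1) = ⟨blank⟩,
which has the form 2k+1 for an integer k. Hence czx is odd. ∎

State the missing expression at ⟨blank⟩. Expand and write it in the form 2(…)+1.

Expanding: (2q + 1)(2f + 1)(2r + 1) = 8fqr + 4fq + 4fr + 2f + 4qr + 2q + 2r + 1.
Every term except the constant is even, so this is 2(4fqr + 2fq + 2fr + f + 2qr + q + r) + 1,
and 4fqr + 2fq + 2fr + f + 2qr + q + r ∈ ℤ gives the required form.

2(4fqr + 2fq + 2fr + f + 2qr + q + r) + 1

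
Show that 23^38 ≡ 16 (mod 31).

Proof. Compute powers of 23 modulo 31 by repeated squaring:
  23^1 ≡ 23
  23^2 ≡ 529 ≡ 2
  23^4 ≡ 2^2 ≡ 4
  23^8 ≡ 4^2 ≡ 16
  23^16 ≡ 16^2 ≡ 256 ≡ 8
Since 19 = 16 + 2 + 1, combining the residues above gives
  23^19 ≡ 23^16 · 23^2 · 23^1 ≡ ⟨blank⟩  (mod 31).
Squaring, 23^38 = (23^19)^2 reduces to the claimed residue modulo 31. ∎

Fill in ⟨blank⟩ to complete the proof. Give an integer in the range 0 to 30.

23^16 · 23^2 · 23^1 ≡ 8 · 2 · 23 = 368.
368 mod 31 = 27, so 23^19 ≡ 27 (mod 31).

27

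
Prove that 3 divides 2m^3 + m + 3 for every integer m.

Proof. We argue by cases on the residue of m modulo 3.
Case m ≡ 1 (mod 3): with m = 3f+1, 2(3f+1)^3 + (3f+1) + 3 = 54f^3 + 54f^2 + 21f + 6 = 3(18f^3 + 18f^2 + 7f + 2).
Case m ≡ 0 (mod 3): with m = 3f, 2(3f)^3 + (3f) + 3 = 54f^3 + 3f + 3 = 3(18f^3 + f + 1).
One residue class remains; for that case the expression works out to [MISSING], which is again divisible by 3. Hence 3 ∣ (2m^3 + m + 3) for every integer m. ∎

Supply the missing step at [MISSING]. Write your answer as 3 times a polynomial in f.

The residues treated are {1, 0}, so the missing case is m ≡ 2 (mod 3); write m = 3f+2.
Then 2(3f+2)^3 + (3f+2) + 3 = 54f^3 + 108f^2 + 75f + 21 = 3(18f^3 + 36f^2 + 25f + 7).

3(18f^3 + 36f^2 + 25f + 7)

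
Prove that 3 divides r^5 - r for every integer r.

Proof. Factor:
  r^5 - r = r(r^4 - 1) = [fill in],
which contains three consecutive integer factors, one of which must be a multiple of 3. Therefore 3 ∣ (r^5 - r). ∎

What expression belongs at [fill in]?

(r - 1)r(r + 1)(r^2 + 1)

r^4 - 1 = (r^2 - 1)(r^2 + 1), and r^2 - 1 = (r-1)(r+1).
So r(r^4 - 1) = (r - 1)r(r + 1)(r^2 + 1).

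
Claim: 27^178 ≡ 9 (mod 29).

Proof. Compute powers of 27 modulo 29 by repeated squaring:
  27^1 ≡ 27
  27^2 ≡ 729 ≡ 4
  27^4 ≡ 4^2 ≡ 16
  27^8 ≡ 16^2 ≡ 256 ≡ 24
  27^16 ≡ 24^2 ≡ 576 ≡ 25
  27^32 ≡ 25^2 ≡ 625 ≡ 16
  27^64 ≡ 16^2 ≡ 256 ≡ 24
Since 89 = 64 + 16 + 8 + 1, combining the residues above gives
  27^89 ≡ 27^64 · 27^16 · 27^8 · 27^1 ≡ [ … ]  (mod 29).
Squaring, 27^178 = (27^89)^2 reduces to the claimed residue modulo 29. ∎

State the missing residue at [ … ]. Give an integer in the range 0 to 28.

26

Multiply the listed residues: 24 · 25 · 24 · 27 = 600 → 14400 → 388800.
Reducing modulo 29: 388800 = 13406·29 + 26, so 27^89 ≡ 26.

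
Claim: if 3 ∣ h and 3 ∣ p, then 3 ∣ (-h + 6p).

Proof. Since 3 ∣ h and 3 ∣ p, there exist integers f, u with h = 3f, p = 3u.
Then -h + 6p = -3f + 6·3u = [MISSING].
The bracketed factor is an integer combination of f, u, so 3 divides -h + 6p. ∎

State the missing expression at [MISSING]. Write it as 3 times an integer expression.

3(-f + 6u)

Each term has a factor of 3: -3f + 6·3u = 3·(-f + 6u).
Since -f + 6u is an integer, 3 ∣ (-h + 6p).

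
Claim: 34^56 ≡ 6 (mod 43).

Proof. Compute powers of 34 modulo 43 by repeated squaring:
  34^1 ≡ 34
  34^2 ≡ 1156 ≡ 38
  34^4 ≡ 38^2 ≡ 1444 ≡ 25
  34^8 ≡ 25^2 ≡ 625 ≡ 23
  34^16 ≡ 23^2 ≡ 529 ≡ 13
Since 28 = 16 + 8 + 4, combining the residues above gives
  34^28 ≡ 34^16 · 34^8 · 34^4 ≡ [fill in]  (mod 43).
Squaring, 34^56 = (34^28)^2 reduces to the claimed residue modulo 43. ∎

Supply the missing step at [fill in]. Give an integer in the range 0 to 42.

36

Multiply the listed residues: 13 · 23 · 25 = 299 → 7475.
Reducing modulo 43: 7475 = 173·43 + 36, so 34^28 ≡ 36.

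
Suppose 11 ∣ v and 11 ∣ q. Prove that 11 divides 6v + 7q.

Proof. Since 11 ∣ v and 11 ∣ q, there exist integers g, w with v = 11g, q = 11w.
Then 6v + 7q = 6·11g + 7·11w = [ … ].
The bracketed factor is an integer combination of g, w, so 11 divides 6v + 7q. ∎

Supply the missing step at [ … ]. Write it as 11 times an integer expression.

11(6g + 7w)

Pull the common 11 out of every term: 6·11g + 7·11w = 11(6g + 7w).
6g + 7w is an integer, which exhibits the divisibility.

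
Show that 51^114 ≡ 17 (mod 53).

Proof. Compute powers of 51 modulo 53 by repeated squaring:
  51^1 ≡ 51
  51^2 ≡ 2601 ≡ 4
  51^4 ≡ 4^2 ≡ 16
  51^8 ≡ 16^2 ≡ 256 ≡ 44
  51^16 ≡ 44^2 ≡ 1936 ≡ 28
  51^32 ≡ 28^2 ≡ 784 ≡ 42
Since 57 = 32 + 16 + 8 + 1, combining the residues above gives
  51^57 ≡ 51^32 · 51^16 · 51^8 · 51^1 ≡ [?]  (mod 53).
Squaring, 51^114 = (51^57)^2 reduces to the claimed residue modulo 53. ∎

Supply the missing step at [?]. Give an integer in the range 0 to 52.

Multiply the listed residues: 42 · 28 · 44 · 51 = 1176 → 51744 → 2638944.
Reducing modulo 53: 2638944 = 49791·53 + 21, so 51^57 ≡ 21.

21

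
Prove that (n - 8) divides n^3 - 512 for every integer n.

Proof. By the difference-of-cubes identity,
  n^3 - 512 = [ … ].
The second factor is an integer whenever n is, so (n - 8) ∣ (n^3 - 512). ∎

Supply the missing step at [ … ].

a^3 - b^3 = (a - b)(a^2 + ab + b^2). With a = n, b = 8:
n^3 - 512 = (n - 8)(n^2 + 8n + 64).

(n - 8)(n^2 + 8n + 64)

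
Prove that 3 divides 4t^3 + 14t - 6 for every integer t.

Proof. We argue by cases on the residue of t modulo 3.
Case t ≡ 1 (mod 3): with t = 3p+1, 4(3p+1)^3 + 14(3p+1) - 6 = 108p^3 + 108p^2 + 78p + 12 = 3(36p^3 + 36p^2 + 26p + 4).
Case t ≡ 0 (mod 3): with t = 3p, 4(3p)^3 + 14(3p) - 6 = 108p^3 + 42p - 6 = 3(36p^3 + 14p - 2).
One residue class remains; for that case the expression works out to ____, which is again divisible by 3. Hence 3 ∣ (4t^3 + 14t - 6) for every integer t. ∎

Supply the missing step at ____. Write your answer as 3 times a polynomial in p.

3(36p^3 + 72p^2 + 62p + 18)

Only t ≡ 2 (mod 3) is unaccounted for. Put t = 3p+2:
4(3p+2)^3 + 14(3p+2) - 6 expands to 108p^3 + 216p^2 + 186p + 54,
and factoring out 3 leaves 3(36p^3 + 72p^2 + 62p + 18).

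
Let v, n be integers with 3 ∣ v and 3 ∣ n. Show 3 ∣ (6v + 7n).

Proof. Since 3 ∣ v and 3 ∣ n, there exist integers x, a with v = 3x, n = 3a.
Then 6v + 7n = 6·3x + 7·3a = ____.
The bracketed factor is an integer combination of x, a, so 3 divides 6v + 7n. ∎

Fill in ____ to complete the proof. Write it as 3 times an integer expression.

3(7a + 6x)

Each term has a factor of 3: 6·3x + 7·3a = 3·(7a + 6x).
Since 7a + 6x is an integer, 3 ∣ (6v + 7n).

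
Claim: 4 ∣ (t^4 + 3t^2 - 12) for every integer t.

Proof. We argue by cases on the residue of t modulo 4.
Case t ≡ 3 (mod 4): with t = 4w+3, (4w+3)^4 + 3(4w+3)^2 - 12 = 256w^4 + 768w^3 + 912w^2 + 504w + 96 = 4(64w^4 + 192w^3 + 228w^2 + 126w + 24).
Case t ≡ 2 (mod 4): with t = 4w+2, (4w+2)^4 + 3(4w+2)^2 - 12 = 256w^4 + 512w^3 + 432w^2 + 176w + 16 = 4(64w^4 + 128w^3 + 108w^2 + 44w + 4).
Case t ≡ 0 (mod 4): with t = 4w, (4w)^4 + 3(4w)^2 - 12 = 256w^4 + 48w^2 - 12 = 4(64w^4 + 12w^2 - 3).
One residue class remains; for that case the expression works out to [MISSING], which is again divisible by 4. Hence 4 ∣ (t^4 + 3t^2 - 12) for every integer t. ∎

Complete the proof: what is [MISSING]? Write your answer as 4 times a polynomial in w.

4(64w^4 + 64w^3 + 36w^2 + 10w - 2)

The residues treated are {3, 2, 0}, so the missing case is t ≡ 1 (mod 4); write t = 4w+1.
Then (4w+1)^4 + 3(4w+1)^2 - 12 = 256w^4 + 256w^3 + 144w^2 + 40w - 8 = 4(64w^4 + 64w^3 + 36w^2 + 10w - 2).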